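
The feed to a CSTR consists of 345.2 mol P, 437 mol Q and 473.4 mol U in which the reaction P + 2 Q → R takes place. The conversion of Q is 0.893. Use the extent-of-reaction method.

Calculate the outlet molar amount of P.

150 mol

Q reacted = 0.893 × 437 = 390.2 mol; ν_Q = −2, so ξ = 390.2/2 = 195.1 mol.
Outlet amounts (n = n₀ + ν ξ):
  P: 345.2 − 1(195.1) = 150.1
  Q: 437 − 2(195.1) = 46.76
  R: 0 + 1(195.1) = 195.1
  U: 473.4 (inert)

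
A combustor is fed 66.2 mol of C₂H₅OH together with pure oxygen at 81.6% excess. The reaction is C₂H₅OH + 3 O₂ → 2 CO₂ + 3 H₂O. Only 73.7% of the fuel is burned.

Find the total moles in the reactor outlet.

Stoichiometric O₂ = 3 × 66.2 = 198.6 mol; O₂ fed = 198.6 × 1.816 = 360.7 mol.
Fuel reacted = 0.737 × 66.2 → ξ = 48.79 mol.
Outlet (n = n₀ + ν ξ):
  C₂H₅OH: 66.2 − 1(48.79) = 17.41
  O₂: 360.7 − 3(48.79) = 214.3
  CO₂: 0 + 2(48.79) = 97.58
  H₂O: 0 + 3(48.79) = 146.4
Total out = 17.41 + 214.3 + 97.58 + 146.4 = 475.6 mol.

476 mol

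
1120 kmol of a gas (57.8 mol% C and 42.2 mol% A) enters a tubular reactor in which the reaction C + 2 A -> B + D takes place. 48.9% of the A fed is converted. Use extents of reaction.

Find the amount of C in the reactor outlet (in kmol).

A reacted = 0.489 × 472.6 = 231.1 kmol; ν_A = −2, so ξ = 231.1/2 = 115.6 kmol.
Outlet amounts (n = n₀ + ν ξ):
  C: 647.4 − 1(115.6) = 531.8
  A: 472.6 − 2(115.6) = 241.5
  B: 0 + 1(115.6) = 115.6
  D: 0 + 1(115.6) = 115.6

532 kmol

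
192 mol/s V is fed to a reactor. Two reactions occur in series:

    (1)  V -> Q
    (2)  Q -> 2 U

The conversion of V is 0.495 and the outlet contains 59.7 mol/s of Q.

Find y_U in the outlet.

Conversion of V: V consumed = 1ξ₁ = 0.495 × 192 → ξ₁ = 95.04 mol/s.
Q balance: n_Q = 0 + 1ξ₁ − 1ξ₂ = 59.7 → ξ₂ = (1·95.04 − 59.7)/1 = 35.34 mol/s.
Outlet amounts (n = n₀ + Σ ν·ξ):
  V: 192 − 1(95.04) = 96.96
  Q: 0 + 1(95.04) − 1(35.34) = 59.7
  U: 0 + 2(35.34) = 70.68
Total out = 227.3 mol/s; y_U = 70.68 / 227.3 = 0.3109.

0.311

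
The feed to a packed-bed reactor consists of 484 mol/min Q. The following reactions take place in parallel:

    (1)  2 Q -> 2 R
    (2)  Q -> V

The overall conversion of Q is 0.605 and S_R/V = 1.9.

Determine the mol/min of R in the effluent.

Conversion of Q: Q consumed = 0.605 × 484 = 292.8 mol/min = 2ξ₁ + 1ξ₂.
Selectivity: 2ξ₁ / (1ξ₂) = 1.9 → ξ₁ = 0.95 ξ₂.
Substitute: (2·0.95 + 1) ξ₂ = 292.8 → ξ₂ = 101 mol/min, ξ₁ = 95.92 mol/min.
Outlet amounts (n = n₀ + Σ ν·ξ):
  Q: 484 − 2(95.92) − 1(101) = 191.2
  R: 0 + 2(95.92) = 191.8
  V: 0 + 1(101) = 101

192 mol/min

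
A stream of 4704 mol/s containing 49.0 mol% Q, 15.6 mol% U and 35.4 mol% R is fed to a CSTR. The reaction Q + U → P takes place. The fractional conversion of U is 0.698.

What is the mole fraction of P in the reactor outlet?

0.122

U reacted = 0.698 × 733.8 = 512.2 mol/s; ν_U = −1, so ξ = 512.2/1 = 512.2 mol/s.
Outlet amounts (n = n₀ + ν ξ):
  Q: 2305 − 1(512.2) = 1793
  U: 733.8 − 1(512.2) = 221.6
  P: 0 + 1(512.2) = 512.2
  R: 1665 (inert)
Total out = 4192 mol/s; y_P = 512.2 / 4192 = 0.1222.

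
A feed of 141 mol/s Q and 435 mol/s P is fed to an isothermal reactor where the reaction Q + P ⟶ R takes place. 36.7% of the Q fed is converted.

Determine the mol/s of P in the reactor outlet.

Q reacted = 0.367 × 141 = 51.75 mol/s; ν_Q = −1, so ξ = 51.75/1 = 51.75 mol/s.
Outlet amounts (n = n₀ + ν ξ):
  Q: 141 − 1(51.75) = 89.25
  P: 435 − 1(51.75) = 383.3
  R: 0 + 1(51.75) = 51.75

383 mol/s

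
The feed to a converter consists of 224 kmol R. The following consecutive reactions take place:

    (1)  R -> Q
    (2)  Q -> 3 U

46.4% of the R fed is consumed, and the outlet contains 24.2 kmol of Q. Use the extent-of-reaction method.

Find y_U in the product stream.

0.624

Conversion of R: R consumed = 1ξ₁ = 0.464 × 224 → ξ₁ = 103.9 kmol.
Q balance: n_Q = 0 + 1ξ₁ − 1ξ₂ = 24.2 → ξ₂ = (1·103.9 − 24.2)/1 = 79.74 kmol.
Outlet amounts (n = n₀ + Σ ν·ξ):
  R: 224 − 1(103.9) = 120.1
  Q: 0 + 1(103.9) − 1(79.74) = 24.2
  U: 0 + 3(79.74) = 239.2
Total out = 383.5 kmol; y_U = 239.2 / 383.5 = 0.6238.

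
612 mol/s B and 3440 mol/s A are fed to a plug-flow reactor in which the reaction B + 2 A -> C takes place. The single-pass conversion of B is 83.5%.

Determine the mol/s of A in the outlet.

2420 mol/s

B reacted = 0.835 × 612 = 511 mol/s; ν_B = −1, so ξ = 511/1 = 511 mol/s.
Outlet amounts (n = n₀ + ν ξ):
  B: 612 − 1(511) = 101
  A: 3440 − 2(511) = 2418
  C: 0 + 1(511) = 511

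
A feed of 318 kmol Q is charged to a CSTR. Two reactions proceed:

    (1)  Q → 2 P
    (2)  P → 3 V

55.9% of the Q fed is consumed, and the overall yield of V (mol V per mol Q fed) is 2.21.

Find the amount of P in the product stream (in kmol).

Conversion of Q: Q consumed = 1ξ₁ = 0.559 × 318 → ξ₁ = 177.8 kmol.
Yield of V: 3ξ₂ / 318 = 2.21 → ξ₂ = 234.3 kmol.
Outlet amounts (n = n₀ + Σ ν·ξ):
  Q: 318 − 1(177.8) = 140.2
  P: 0 + 2(177.8) − 1(234.3) = 121.3
  V: 0 + 3(234.3) = 702.8

121 kmol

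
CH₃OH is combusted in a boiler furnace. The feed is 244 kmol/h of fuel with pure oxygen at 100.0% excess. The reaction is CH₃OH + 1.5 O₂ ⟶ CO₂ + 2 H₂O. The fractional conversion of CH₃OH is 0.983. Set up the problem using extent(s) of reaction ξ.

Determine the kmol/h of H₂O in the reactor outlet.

Stoichiometric O₂ = 1.5 × 244 = 366 kmol/h; O₂ fed = 366 × 2.000 = 732 kmol/h.
Fuel reacted = 0.983 × 244 → ξ = 239.9 kmol/h.
Outlet (n = n₀ + ν ξ):
  CH₃OH: 244 − 1(239.9) = 4.148
  O₂: 732 − 1.5(239.9) = 372.2
  CO₂: 0 + 1(239.9) = 239.9
  H₂O: 0 + 2(239.9) = 479.7

480 kmol/h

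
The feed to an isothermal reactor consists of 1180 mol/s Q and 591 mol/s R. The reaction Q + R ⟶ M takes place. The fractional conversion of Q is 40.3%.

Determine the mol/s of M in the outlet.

476 mol/s

Q reacted = 0.403 × 1180 = 475.5 mol/s; ν_Q = −1, so ξ = 475.5/1 = 475.5 mol/s.
Outlet amounts (n = n₀ + ν ξ):
  Q: 1180 − 1(475.5) = 704.5
  R: 591 − 1(475.5) = 115.5
  M: 0 + 1(475.5) = 475.5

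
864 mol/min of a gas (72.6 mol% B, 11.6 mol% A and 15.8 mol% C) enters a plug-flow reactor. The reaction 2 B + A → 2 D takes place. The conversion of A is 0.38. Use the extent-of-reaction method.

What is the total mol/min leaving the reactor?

826 mol/min

A reacted = 0.38 × 100.2 = 38.09 mol/min; ν_A = −1, so ξ = 38.09/1 = 38.09 mol/min.
Outlet amounts (n = n₀ + ν ξ):
  B: 627.3 − 2(38.09) = 551.1
  A: 100.2 − 1(38.09) = 62.14
  D: 0 + 2(38.09) = 76.17
  C: 136.5 (inert)
Total out = 551.1 + 62.14 + 76.17 + 136.5 = 825.9 mol/min.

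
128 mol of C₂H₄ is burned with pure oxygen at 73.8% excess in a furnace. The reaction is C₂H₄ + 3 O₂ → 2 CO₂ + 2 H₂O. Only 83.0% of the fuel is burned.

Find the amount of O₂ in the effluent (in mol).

349 mol

Stoichiometric O₂ = 3 × 128 = 384 mol; O₂ fed = 384 × 1.738 = 667.4 mol.
Fuel reacted = 0.83 × 128 → ξ = 106.2 mol.
Outlet (n = n₀ + ν ξ):
  C₂H₄: 128 − 1(106.2) = 21.76
  O₂: 667.4 − 3(106.2) = 348.7
  CO₂: 0 + 2(106.2) = 212.5
  H₂O: 0 + 2(106.2) = 212.5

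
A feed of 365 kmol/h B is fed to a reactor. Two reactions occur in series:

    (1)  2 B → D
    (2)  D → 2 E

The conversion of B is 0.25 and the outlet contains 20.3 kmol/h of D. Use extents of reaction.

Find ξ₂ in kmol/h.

Conversion of B: B consumed = 2ξ₁ = 0.25 × 365 → ξ₁ = 45.62 kmol/h.
D balance: n_D = 0 + 1ξ₁ − 1ξ₂ = 20.3 → ξ₂ = (1·45.62 − 20.3)/1 = 25.32 kmol/h.
Outlet amounts (n = n₀ + Σ ν·ξ):
  B: 365 − 2(45.62) = 273.8
  D: 0 + 1(45.62) − 1(25.32) = 20.3
  E: 0 + 2(25.32) = 50.65

ξ₂ = 25.3 kmol/h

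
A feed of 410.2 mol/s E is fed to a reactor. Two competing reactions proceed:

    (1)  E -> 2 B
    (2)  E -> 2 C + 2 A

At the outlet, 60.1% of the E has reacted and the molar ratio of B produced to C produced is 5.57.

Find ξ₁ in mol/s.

Conversion of E: E consumed = 0.601 × 410.2 = 246.5 mol/s = 1ξ₁ + 1ξ₂.
Selectivity: 2ξ₁ / (2ξ₂) = 5.57 → ξ₁ = 5.57 ξ₂.
Substitute: (1·5.57 + 1) ξ₂ = 246.5 → ξ₂ = 37.52 mol/s, ξ₁ = 209 mol/s.
Outlet amounts (n = n₀ + Σ ν·ξ):
  E: 410.2 − 1(209) − 1(37.52) = 163.7
  B: 0 + 2(209) = 418
  C: 0 + 2(37.52) = 75.05
  A: 0 + 2(37.52) = 75.05

ξ₁ = 209 mol/s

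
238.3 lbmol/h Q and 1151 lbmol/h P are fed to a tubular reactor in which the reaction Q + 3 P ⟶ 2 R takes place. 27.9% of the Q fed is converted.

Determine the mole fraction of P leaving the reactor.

0.757

Q reacted = 0.279 × 238.3 = 66.49 lbmol/h; ν_Q = −1, so ξ = 66.49/1 = 66.49 lbmol/h.
Outlet amounts (n = n₀ + ν ξ):
  Q: 238.3 − 1(66.49) = 171.8
  P: 1151 − 3(66.49) = 951.5
  R: 0 + 2(66.49) = 133
Total out = 1256 lbmol/h; y_P = 951.5 / 1256 = 0.7574.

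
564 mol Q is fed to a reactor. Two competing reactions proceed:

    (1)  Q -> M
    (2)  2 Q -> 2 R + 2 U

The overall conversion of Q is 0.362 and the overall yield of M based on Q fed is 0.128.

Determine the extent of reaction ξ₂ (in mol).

ξ₂ = 66 mol

Yield of M: 1ξ₁ / 564 = 0.128 → ξ₁ = 72.19 mol.
Conversion of Q: 1ξ₁ + 2ξ₂ = 0.362 × 564 = 204.2 → ξ₂ = 65.99 mol.
Outlet amounts (n = n₀ + Σ ν·ξ):
  Q: 564 − 1(72.19) − 2(65.99) = 359.8
  M: 0 + 1(72.19) = 72.19
  R: 0 + 2(65.99) = 132
  U: 0 + 2(65.99) = 132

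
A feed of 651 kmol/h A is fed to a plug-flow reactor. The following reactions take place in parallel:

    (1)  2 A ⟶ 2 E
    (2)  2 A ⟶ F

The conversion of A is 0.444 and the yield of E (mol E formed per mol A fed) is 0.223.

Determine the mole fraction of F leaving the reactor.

Yield of E: 2ξ₁ / 651 = 0.223 → ξ₁ = 72.59 kmol/h.
Conversion of A: 2ξ₁ + 2ξ₂ = 0.444 × 651 = 289 → ξ₂ = 71.94 kmol/h.
Outlet amounts (n = n₀ + Σ ν·ξ):
  A: 651 − 2(72.59) − 2(71.94) = 362
  E: 0 + 2(72.59) = 145.2
  F: 0 + 1(71.94) = 71.94
Total out = 579.1 kmol/h; y_F = 71.94 / 579.1 = 0.1242.

0.124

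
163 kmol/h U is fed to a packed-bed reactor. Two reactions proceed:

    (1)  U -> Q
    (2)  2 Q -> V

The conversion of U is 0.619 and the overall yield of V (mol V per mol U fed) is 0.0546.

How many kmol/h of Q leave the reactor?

83.1 kmol/h

Conversion of U: U consumed = 1ξ₁ = 0.619 × 163 → ξ₁ = 100.9 kmol/h.
Yield of V: 1ξ₂ / 163 = 0.0546 → ξ₂ = 8.9 kmol/h.
Outlet amounts (n = n₀ + Σ ν·ξ):
  U: 163 − 1(100.9) = 62.1
  Q: 0 + 1(100.9) − 2(8.9) = 83.1
  V: 0 + 1(8.9) = 8.9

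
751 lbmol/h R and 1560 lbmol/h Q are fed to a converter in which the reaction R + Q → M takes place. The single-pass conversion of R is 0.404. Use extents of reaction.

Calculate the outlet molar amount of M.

303 lbmol/h

R reacted = 0.404 × 751 = 303.4 lbmol/h; ν_R = −1, so ξ = 303.4/1 = 303.4 lbmol/h.
Outlet amounts (n = n₀ + ν ξ):
  R: 751 − 1(303.4) = 447.6
  Q: 1560 − 1(303.4) = 1257
  M: 0 + 1(303.4) = 303.4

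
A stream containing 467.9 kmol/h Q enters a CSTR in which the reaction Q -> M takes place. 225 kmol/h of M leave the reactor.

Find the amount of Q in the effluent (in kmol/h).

For M: n = n₀ + 1ξ → 225 = 0 + 1ξ, giving ξ = 225 kmol/h.
Outlet amounts (n = n₀ + ν ξ):
  Q: 467.9 − 1(225) = 242.9
  M: 0 + 1(225) = 225

243 kmol/h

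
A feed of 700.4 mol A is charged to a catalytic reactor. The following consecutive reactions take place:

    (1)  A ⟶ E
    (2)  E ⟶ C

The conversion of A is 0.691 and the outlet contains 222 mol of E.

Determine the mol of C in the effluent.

Conversion of A: A consumed = 1ξ₁ = 0.691 × 700.4 → ξ₁ = 484 mol.
E balance: n_E = 0 + 1ξ₁ − 1ξ₂ = 222 → ξ₂ = (1·484 − 222)/1 = 262 mol.
Outlet amounts (n = n₀ + Σ ν·ξ):
  A: 700.4 − 1(484) = 216.4
  E: 0 + 1(484) − 1(262) = 222
  C: 0 + 1(262) = 262

262 mol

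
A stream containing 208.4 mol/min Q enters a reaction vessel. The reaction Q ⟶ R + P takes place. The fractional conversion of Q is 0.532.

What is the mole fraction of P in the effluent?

0.347

Q reacted = 0.532 × 208.4 = 110.9 mol/min; ν_Q = −1, so ξ = 110.9/1 = 110.9 mol/min.
Outlet amounts (n = n₀ + ν ξ):
  Q: 208.4 − 1(110.9) = 97.53
  R: 0 + 1(110.9) = 110.9
  P: 0 + 1(110.9) = 110.9
Total out = 319.3 mol/min; y_P = 110.9 / 319.3 = 0.3473.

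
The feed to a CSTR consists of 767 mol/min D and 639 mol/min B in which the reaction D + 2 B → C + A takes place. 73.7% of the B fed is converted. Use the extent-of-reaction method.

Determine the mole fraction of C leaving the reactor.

0.201

B reacted = 0.737 × 639 = 470.9 mol/min; ν_B = −2, so ξ = 470.9/2 = 235.5 mol/min.
Outlet amounts (n = n₀ + ν ξ):
  D: 767 − 1(235.5) = 531.5
  B: 639 − 2(235.5) = 168.1
  C: 0 + 1(235.5) = 235.5
  A: 0 + 1(235.5) = 235.5
Total out = 1171 mol/min; y_C = 235.5 / 1171 = 0.2012.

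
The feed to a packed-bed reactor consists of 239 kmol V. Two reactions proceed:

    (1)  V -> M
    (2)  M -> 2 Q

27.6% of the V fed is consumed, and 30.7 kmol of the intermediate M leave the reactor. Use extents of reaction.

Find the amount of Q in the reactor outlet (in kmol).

70.5 kmol

Conversion of V: V consumed = 1ξ₁ = 0.276 × 239 → ξ₁ = 65.96 kmol.
M balance: n_M = 0 + 1ξ₁ − 1ξ₂ = 30.7 → ξ₂ = (1·65.96 − 30.7)/1 = 35.26 kmol.
Outlet amounts (n = n₀ + Σ ν·ξ):
  V: 239 − 1(65.96) = 173
  M: 0 + 1(65.96) − 1(35.26) = 30.7
  Q: 0 + 2(35.26) = 70.53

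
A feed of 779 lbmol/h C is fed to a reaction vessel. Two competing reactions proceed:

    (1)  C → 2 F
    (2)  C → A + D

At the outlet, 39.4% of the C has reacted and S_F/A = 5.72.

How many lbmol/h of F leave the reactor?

455 lbmol/h

Conversion of C: C consumed = 0.394 × 779 = 306.9 lbmol/h = 1ξ₁ + 1ξ₂.
Selectivity: 2ξ₁ / (1ξ₂) = 5.72 → ξ₁ = 2.86 ξ₂.
Substitute: (1·2.86 + 1) ξ₂ = 306.9 → ξ₂ = 79.51 lbmol/h, ξ₁ = 227.4 lbmol/h.
Outlet amounts (n = n₀ + Σ ν·ξ):
  C: 779 − 1(227.4) − 1(79.51) = 472.1
  F: 0 + 2(227.4) = 454.8
  A: 0 + 1(79.51) = 79.51
  D: 0 + 1(79.51) = 79.51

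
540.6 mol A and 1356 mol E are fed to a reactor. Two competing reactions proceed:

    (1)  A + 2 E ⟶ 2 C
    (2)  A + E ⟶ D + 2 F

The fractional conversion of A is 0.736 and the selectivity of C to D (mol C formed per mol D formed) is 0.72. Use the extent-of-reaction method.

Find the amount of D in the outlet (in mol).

Conversion of A: A consumed = 0.736 × 540.6 = 397.9 mol = 1ξ₁ + 1ξ₂.
Selectivity: 2ξ₁ / (1ξ₂) = 0.72 → ξ₁ = 0.36 ξ₂.
Substitute: (1·0.36 + 1) ξ₂ = 397.9 → ξ₂ = 292.6 mol, ξ₁ = 105.3 mol.
Outlet amounts (n = n₀ + Σ ν·ξ):
  A: 540.6 − 1(105.3) − 1(292.6) = 142.7
  E: 1356 − 2(105.3) − 1(292.6) = 852.8
  C: 0 + 2(105.3) = 210.6
  D: 0 + 1(292.6) = 292.6
  F: 0 + 2(292.6) = 585.1

293 mol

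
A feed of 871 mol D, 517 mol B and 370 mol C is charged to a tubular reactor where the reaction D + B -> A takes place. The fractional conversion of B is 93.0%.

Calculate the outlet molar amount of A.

481 mol

B reacted = 0.93 × 517 = 480.8 mol; ν_B = −1, so ξ = 480.8/1 = 480.8 mol.
Outlet amounts (n = n₀ + ν ξ):
  D: 871 − 1(480.8) = 390.2
  B: 517 − 1(480.8) = 36.19
  A: 0 + 1(480.8) = 480.8
  C: 370 (inert)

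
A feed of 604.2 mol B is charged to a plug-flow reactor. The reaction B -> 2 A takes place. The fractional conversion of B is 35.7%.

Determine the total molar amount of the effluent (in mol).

B reacted = 0.357 × 604.2 = 215.7 mol; ν_B = −1, so ξ = 215.7/1 = 215.7 mol.
Outlet amounts (n = n₀ + ν ξ):
  B: 604.2 − 1(215.7) = 388.5
  A: 0 + 2(215.7) = 431.4
Total out = 388.5 + 431.4 = 819.9 mol.

820 mol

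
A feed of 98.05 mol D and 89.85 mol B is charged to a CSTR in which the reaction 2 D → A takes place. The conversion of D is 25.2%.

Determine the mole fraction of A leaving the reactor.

D reacted = 0.252 × 98.05 = 24.71 mol; ν_D = −2, so ξ = 24.71/2 = 12.35 mol.
Outlet amounts (n = n₀ + ν ξ):
  D: 98.05 − 2(12.35) = 73.34
  A: 0 + 1(12.35) = 12.35
  B: 89.85 (inert)
Total out = 175.5 mol; y_A = 12.35 / 175.5 = 0.07038.

0.0704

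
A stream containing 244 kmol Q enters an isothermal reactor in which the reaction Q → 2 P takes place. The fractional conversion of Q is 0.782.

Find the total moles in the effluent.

Q reacted = 0.782 × 244 = 190.8 kmol; ν_Q = −1, so ξ = 190.8/1 = 190.8 kmol.
Outlet amounts (n = n₀ + ν ξ):
  Q: 244 − 1(190.8) = 53.19
  P: 0 + 2(190.8) = 381.6
Total out = 53.19 + 381.6 = 434.8 kmol.

435 kmol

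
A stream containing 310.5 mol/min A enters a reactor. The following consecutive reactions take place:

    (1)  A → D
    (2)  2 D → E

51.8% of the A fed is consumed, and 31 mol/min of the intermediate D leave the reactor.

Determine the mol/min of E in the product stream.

64.9 mol/min

Conversion of A: A consumed = 1ξ₁ = 0.518 × 310.5 → ξ₁ = 160.8 mol/min.
D balance: n_D = 0 + 1ξ₁ − 2ξ₂ = 31 → ξ₂ = (1·160.8 − 31)/2 = 64.92 mol/min.
Outlet amounts (n = n₀ + Σ ν·ξ):
  A: 310.5 − 1(160.8) = 149.7
  D: 0 + 1(160.8) − 2(64.92) = 31
  E: 0 + 1(64.92) = 64.92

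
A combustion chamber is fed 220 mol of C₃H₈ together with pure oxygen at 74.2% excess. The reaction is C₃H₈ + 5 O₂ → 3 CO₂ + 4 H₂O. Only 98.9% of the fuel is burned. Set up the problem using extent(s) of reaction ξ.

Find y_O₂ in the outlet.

Stoichiometric O₂ = 5 × 220 = 1100 mol; O₂ fed = 1100 × 1.742 = 1916 mol.
Fuel reacted = 0.989 × 220 → ξ = 217.6 mol.
Outlet (n = n₀ + ν ξ):
  C₃H₈: 220 − 1(217.6) = 2.42
  O₂: 1916 − 5(217.6) = 828.3
  CO₂: 0 + 3(217.6) = 652.7
  H₂O: 0 + 4(217.6) = 870.3
Total out = 2354 mol; y_O₂ = 828.3 / 2354 = 0.3519.

0.352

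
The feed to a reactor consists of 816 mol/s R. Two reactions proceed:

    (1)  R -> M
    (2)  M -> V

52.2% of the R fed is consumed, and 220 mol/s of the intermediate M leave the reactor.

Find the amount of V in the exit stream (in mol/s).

Conversion of R: R consumed = 1ξ₁ = 0.522 × 816 → ξ₁ = 426 mol/s.
M balance: n_M = 0 + 1ξ₁ − 1ξ₂ = 220 → ξ₂ = (1·426 − 220)/1 = 206 mol/s.
Outlet amounts (n = n₀ + Σ ν·ξ):
  R: 816 − 1(426) = 390
  M: 0 + 1(426) − 1(206) = 220
  V: 0 + 1(206) = 206

206 mol/s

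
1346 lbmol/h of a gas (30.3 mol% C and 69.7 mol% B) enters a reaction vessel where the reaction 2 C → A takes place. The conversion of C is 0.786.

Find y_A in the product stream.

0.135

C reacted = 0.786 × 407.8 = 320.6 lbmol/h; ν_C = −2, so ξ = 320.6/2 = 160.3 lbmol/h.
Outlet amounts (n = n₀ + ν ξ):
  C: 407.8 − 2(160.3) = 87.28
  A: 0 + 1(160.3) = 160.3
  B: 938.2 (inert)
Total out = 1186 lbmol/h; y_A = 160.3 / 1186 = 0.1352.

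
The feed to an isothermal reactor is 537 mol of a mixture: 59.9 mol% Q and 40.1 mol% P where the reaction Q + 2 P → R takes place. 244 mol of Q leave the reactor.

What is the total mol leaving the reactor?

For Q: n = n₀ − 1ξ → 244 = 321.7 − 1ξ, giving ξ = 77.66 mol.
Outlet amounts (n = n₀ + ν ξ):
  Q: 321.7 − 1(77.66) = 244
  P: 215.3 − 2(77.66) = 60.01
  R: 0 + 1(77.66) = 77.66
Total out = 244 + 60.01 + 77.66 = 381.7 mol.

382 mol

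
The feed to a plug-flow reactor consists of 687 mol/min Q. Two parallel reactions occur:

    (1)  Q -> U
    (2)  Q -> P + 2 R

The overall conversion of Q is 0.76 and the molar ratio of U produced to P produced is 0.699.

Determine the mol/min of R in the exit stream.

615 mol/min

Conversion of Q: Q consumed = 0.76 × 687 = 522.1 mol/min = 1ξ₁ + 1ξ₂.
Selectivity: 1ξ₁ / (1ξ₂) = 0.699 → ξ₁ = 0.699 ξ₂.
Substitute: (1·0.699 + 1) ξ₂ = 522.1 → ξ₂ = 307.3 mol/min, ξ₁ = 214.8 mol/min.
Outlet amounts (n = n₀ + Σ ν·ξ):
  Q: 687 − 1(214.8) − 1(307.3) = 164.9
  U: 0 + 1(214.8) = 214.8
  P: 0 + 1(307.3) = 307.3
  R: 0 + 2(307.3) = 614.6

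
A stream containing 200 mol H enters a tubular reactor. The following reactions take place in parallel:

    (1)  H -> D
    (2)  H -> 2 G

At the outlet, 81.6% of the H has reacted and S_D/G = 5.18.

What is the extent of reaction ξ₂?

ξ₂ = 14.4 mol

Conversion of H: H consumed = 0.816 × 200 = 163.2 mol = 1ξ₁ + 1ξ₂.
Selectivity: 1ξ₁ / (2ξ₂) = 5.18 → ξ₁ = 10.36 ξ₂.
Substitute: (1·10.36 + 1) ξ₂ = 163.2 → ξ₂ = 14.37 mol, ξ₁ = 148.8 mol.
Outlet amounts (n = n₀ + Σ ν·ξ):
  H: 200 − 1(148.8) − 1(14.37) = 36.8
  D: 0 + 1(148.8) = 148.8
  G: 0 + 2(14.37) = 28.73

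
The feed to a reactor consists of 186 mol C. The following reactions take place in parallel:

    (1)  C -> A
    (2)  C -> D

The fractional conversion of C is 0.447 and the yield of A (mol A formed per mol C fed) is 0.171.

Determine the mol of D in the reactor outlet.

Yield of A: 1ξ₁ / 186 = 0.171 → ξ₁ = 31.81 mol.
Conversion of C: 1ξ₁ + 1ξ₂ = 0.447 × 186 = 83.14 → ξ₂ = 51.34 mol.
Outlet amounts (n = n₀ + Σ ν·ξ):
  C: 186 − 1(31.81) − 1(51.34) = 102.9
  A: 0 + 1(31.81) = 31.81
  D: 0 + 1(51.34) = 51.34

51.3 mol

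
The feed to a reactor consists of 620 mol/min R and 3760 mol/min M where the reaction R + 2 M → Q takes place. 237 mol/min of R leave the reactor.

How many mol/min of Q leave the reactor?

For R: n = n₀ − 1ξ → 237 = 620 − 1ξ, giving ξ = 383 mol/min.
Outlet amounts (n = n₀ + ν ξ):
  R: 620 − 1(383) = 237
  M: 3760 − 2(383) = 2994
  Q: 0 + 1(383) = 383

383 mol/min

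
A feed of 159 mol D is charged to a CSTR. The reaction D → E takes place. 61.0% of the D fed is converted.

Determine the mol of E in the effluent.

D reacted = 0.61 × 159 = 96.99 mol; ν_D = −1, so ξ = 96.99/1 = 96.99 mol.
Outlet amounts (n = n₀ + ν ξ):
  D: 159 − 1(96.99) = 62.01
  E: 0 + 1(96.99) = 96.99

97 mol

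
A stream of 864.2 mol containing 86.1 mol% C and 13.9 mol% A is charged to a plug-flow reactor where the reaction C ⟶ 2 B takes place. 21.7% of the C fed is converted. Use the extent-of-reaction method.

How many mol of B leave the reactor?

323 mol

C reacted = 0.217 × 744.1 = 161.5 mol; ν_C = −1, so ξ = 161.5/1 = 161.5 mol.
Outlet amounts (n = n₀ + ν ξ):
  C: 744.1 − 1(161.5) = 582.6
  B: 0 + 2(161.5) = 322.9
  A: 120.1 (inert)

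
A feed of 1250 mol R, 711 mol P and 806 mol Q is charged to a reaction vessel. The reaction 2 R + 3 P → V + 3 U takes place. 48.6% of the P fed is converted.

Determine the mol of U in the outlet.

346 mol

P reacted = 0.486 × 711 = 345.5 mol; ν_P = −3, so ξ = 345.5/3 = 115.2 mol.
Outlet amounts (n = n₀ + ν ξ):
  R: 1250 − 2(115.2) = 1020
  P: 711 − 3(115.2) = 365.5
  V: 0 + 1(115.2) = 115.2
  U: 0 + 3(115.2) = 345.5
  Q: 806 (inert)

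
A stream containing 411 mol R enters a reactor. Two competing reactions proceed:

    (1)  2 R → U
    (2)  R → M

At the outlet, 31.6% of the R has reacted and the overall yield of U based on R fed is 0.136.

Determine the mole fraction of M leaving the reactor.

0.0509

Yield of U: 1ξ₁ / 411 = 0.136 → ξ₁ = 55.9 mol.
Conversion of R: 2ξ₁ + 1ξ₂ = 0.316 × 411 = 129.9 → ξ₂ = 18.08 mol.
Outlet amounts (n = n₀ + Σ ν·ξ):
  R: 411 − 2(55.9) − 1(18.08) = 281.1
  U: 0 + 1(55.9) = 55.9
  M: 0 + 1(18.08) = 18.08
Total out = 355.1 mol; y_M = 18.08 / 355.1 = 0.05093.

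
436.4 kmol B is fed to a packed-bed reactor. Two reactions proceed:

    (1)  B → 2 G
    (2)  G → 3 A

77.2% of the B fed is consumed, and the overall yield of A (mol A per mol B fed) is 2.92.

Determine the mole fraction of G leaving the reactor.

0.153

Conversion of B: B consumed = 1ξ₁ = 0.772 × 436.4 → ξ₁ = 336.9 kmol.
Yield of A: 3ξ₂ / 436.4 = 2.92 → ξ₂ = 424.8 kmol.
Outlet amounts (n = n₀ + Σ ν·ξ):
  B: 436.4 − 1(336.9) = 99.5
  G: 0 + 2(336.9) − 1(424.8) = 249
  A: 0 + 3(424.8) = 1274
Total out = 1623 kmol; y_G = 249 / 1623 = 0.1535.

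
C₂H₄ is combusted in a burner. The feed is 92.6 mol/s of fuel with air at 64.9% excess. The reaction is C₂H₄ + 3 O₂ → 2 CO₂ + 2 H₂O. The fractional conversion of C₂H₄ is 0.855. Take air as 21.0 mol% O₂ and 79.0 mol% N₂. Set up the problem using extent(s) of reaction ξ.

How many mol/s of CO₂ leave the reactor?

Stoichiometric O₂ = 3 × 92.6 = 277.8 mol/s; O₂ fed = 277.8 × 1.649 = 458.1 mol/s.
N₂ fed = 458.1 × 79/21 = 1723 mol/s.
Fuel reacted = 0.855 × 92.6 → ξ = 79.17 mol/s.
Outlet (n = n₀ + ν ξ):
  C₂H₄: 92.6 − 1(79.17) = 13.43
  O₂: 458.1 − 3(79.17) = 220.6
  N₂: 1723 (inert)
  CO₂: 0 + 2(79.17) = 158.3
  H₂O: 0 + 2(79.17) = 158.3

158 mol/s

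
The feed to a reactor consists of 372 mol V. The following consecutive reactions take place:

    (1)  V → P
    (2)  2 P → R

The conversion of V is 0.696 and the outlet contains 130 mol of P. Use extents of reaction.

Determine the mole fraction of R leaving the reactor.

Conversion of V: V consumed = 1ξ₁ = 0.696 × 372 → ξ₁ = 258.9 mol.
P balance: n_P = 0 + 1ξ₁ − 2ξ₂ = 130 → ξ₂ = (1·258.9 − 130)/2 = 64.46 mol.
Outlet amounts (n = n₀ + Σ ν·ξ):
  V: 372 − 1(258.9) = 113.1
  P: 0 + 1(258.9) − 2(64.46) = 130
  R: 0 + 1(64.46) = 64.46
Total out = 307.5 mol; y_R = 64.46 / 307.5 = 0.2096.

0.21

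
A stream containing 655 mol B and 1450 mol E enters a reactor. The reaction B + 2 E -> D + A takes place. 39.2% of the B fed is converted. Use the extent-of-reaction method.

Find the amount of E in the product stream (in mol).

B reacted = 0.392 × 655 = 256.8 mol; ν_B = −1, so ξ = 256.8/1 = 256.8 mol.
Outlet amounts (n = n₀ + ν ξ):
  B: 655 − 1(256.8) = 398.2
  E: 1450 − 2(256.8) = 936.5
  D: 0 + 1(256.8) = 256.8
  A: 0 + 1(256.8) = 256.8

936 mol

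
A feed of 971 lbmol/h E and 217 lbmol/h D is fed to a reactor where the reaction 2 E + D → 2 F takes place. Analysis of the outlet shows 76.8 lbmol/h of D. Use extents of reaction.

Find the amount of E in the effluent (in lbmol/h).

691 lbmol/h

For D: n = n₀ − 1ξ → 76.8 = 217 − 1ξ, giving ξ = 140.2 lbmol/h.
Outlet amounts (n = n₀ + ν ξ):
  E: 971 − 2(140.2) = 690.6
  D: 217 − 1(140.2) = 76.8
  F: 0 + 2(140.2) = 280.4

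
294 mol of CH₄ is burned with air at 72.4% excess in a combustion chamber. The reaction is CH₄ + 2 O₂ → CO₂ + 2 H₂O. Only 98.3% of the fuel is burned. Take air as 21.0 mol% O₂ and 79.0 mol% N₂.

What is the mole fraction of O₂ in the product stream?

0.0851

Stoichiometric O₂ = 2 × 294 = 588 mol; O₂ fed = 588 × 1.724 = 1014 mol.
N₂ fed = 1014 × 79/21 = 3813 mol.
Fuel reacted = 0.983 × 294 → ξ = 289 mol.
Outlet (n = n₀ + ν ξ):
  CH₄: 294 − 1(289) = 4.998
  O₂: 1014 − 2(289) = 435.7
  N₂: 3813 (inert)
  CO₂: 0 + 1(289) = 289
  H₂O: 0 + 2(289) = 578
Total out = 5121 mol; y_O₂ = 435.7 / 5121 = 0.08508.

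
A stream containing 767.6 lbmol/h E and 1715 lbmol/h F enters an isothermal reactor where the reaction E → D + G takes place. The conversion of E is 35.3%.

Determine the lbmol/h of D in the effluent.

E reacted = 0.353 × 767.6 = 271 lbmol/h; ν_E = −1, so ξ = 271/1 = 271 lbmol/h.
Outlet amounts (n = n₀ + ν ξ):
  E: 767.6 − 1(271) = 496.6
  D: 0 + 1(271) = 271
  G: 0 + 1(271) = 271
  F: 1715 (inert)

271 lbmol/h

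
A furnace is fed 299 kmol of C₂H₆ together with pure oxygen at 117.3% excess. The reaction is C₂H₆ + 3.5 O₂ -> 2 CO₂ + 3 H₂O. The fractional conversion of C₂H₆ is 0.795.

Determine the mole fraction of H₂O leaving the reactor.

0.265

Stoichiometric O₂ = 3.5 × 299 = 1046 kmol; O₂ fed = 1046 × 2.173 = 2274 kmol.
Fuel reacted = 0.795 × 299 → ξ = 237.7 kmol.
Outlet (n = n₀ + ν ξ):
  C₂H₆: 299 − 1(237.7) = 61.29
  O₂: 2274 − 3.5(237.7) = 1442
  CO₂: 0 + 2(237.7) = 475.4
  H₂O: 0 + 3(237.7) = 713.1
Total out = 2692 kmol; y_H₂O = 713.1 / 2692 = 0.2649.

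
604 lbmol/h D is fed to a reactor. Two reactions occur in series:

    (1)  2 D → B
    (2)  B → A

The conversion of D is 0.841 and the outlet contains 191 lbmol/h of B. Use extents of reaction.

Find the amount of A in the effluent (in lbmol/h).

63 lbmol/h

Conversion of D: D consumed = 2ξ₁ = 0.841 × 604 → ξ₁ = 254 lbmol/h.
B balance: n_B = 0 + 1ξ₁ − 1ξ₂ = 191 → ξ₂ = (1·254 − 191)/1 = 62.98 lbmol/h.
Outlet amounts (n = n₀ + Σ ν·ξ):
  D: 604 − 2(254) = 96.04
  B: 0 + 1(254) − 1(62.98) = 191
  A: 0 + 1(62.98) = 62.98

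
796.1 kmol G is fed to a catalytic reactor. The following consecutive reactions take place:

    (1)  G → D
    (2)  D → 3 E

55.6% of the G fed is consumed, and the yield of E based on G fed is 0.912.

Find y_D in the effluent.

0.157

Conversion of G: G consumed = 1ξ₁ = 0.556 × 796.1 → ξ₁ = 442.6 kmol.
Yield of E: 3ξ₂ / 796.1 = 0.912 → ξ₂ = 242 kmol.
Outlet amounts (n = n₀ + Σ ν·ξ):
  G: 796.1 − 1(442.6) = 353.5
  D: 0 + 1(442.6) − 1(242) = 200.6
  E: 0 + 3(242) = 726
Total out = 1280 kmol; y_D = 200.6 / 1280 = 0.1567.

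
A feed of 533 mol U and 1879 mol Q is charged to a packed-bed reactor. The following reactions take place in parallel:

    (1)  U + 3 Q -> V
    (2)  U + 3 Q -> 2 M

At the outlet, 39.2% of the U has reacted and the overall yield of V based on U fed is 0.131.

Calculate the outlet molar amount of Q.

1250 mol

Yield of V: 1ξ₁ / 533 = 0.131 → ξ₁ = 69.82 mol.
Conversion of U: 1ξ₁ + 1ξ₂ = 0.392 × 533 = 208.9 → ξ₂ = 139.1 mol.
Outlet amounts (n = n₀ + Σ ν·ξ):
  U: 533 − 1(69.82) − 1(139.1) = 324.1
  Q: 1879 − 3(69.82) − 3(139.1) = 1252
  V: 0 + 1(69.82) = 69.82
  M: 0 + 2(139.1) = 278.2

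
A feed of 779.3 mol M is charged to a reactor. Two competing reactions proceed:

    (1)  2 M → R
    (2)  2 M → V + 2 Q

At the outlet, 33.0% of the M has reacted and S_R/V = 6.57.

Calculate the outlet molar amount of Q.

Conversion of M: M consumed = 0.33 × 779.3 = 257.2 mol = 2ξ₁ + 2ξ₂.
Selectivity: 1ξ₁ / (1ξ₂) = 6.57 → ξ₁ = 6.57 ξ₂.
Substitute: (2·6.57 + 2) ξ₂ = 257.2 → ξ₂ = 16.99 mol, ξ₁ = 111.6 mol.
Outlet amounts (n = n₀ + Σ ν·ξ):
  M: 779.3 − 2(111.6) − 2(16.99) = 522.1
  R: 0 + 1(111.6) = 111.6
  V: 0 + 1(16.99) = 16.99
  Q: 0 + 2(16.99) = 33.97

34 mol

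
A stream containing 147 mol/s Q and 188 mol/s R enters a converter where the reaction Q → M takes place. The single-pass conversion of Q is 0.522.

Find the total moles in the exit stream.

335 mol/s

Q reacted = 0.522 × 147 = 76.73 mol/s; ν_Q = −1, so ξ = 76.73/1 = 76.73 mol/s.
Outlet amounts (n = n₀ + ν ξ):
  Q: 147 − 1(76.73) = 70.27
  M: 0 + 1(76.73) = 76.73
  R: 188 (inert)
Total out = 70.27 + 76.73 + 188 = 335 mol/s.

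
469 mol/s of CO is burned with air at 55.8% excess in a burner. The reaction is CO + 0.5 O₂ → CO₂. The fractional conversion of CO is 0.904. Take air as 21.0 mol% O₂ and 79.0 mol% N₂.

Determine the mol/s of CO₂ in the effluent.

424 mol/s

Stoichiometric O₂ = 0.5 × 469 = 234.5 mol/s; O₂ fed = 234.5 × 1.558 = 365.4 mol/s.
N₂ fed = 365.4 × 79/21 = 1374 mol/s.
Fuel reacted = 0.904 × 469 → ξ = 424 mol/s.
Outlet (n = n₀ + ν ξ):
  CO: 469 − 1(424) = 45.02
  O₂: 365.4 − 0.5(424) = 153.4
  N₂: 1374 (inert)
  CO₂: 0 + 1(424) = 424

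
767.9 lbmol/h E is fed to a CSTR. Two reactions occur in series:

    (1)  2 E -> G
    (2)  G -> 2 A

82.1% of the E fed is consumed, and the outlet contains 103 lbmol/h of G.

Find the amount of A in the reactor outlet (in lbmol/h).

424 lbmol/h

Conversion of E: E consumed = 2ξ₁ = 0.821 × 767.9 → ξ₁ = 315.2 lbmol/h.
G balance: n_G = 0 + 1ξ₁ − 1ξ₂ = 103 → ξ₂ = (1·315.2 − 103)/1 = 212.2 lbmol/h.
Outlet amounts (n = n₀ + Σ ν·ξ):
  E: 767.9 − 2(315.2) = 137.5
  G: 0 + 1(315.2) − 1(212.2) = 103
  A: 0 + 2(212.2) = 424.4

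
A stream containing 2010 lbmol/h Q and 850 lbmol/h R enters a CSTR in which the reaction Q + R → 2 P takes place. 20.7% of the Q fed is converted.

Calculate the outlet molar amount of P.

832 lbmol/h

Q reacted = 0.207 × 2010 = 416.1 lbmol/h; ν_Q = −1, so ξ = 416.1/1 = 416.1 lbmol/h.
Outlet amounts (n = n₀ + ν ξ):
  Q: 2010 − 1(416.1) = 1594
  R: 850 − 1(416.1) = 433.9
  P: 0 + 2(416.1) = 832.1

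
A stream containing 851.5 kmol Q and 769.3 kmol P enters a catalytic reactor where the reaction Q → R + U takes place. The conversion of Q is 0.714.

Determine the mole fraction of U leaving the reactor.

0.273

Q reacted = 0.714 × 851.5 = 608 kmol; ν_Q = −1, so ξ = 608/1 = 608 kmol.
Outlet amounts (n = n₀ + ν ξ):
  Q: 851.5 − 1(608) = 243.5
  R: 0 + 1(608) = 608
  U: 0 + 1(608) = 608
  P: 769.3 (inert)
Total out = 2229 kmol; y_U = 608 / 2229 = 0.2728.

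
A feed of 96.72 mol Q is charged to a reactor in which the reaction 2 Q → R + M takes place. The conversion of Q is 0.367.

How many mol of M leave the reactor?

Q reacted = 0.367 × 96.72 = 35.5 mol; ν_Q = −2, so ξ = 35.5/2 = 17.75 mol.
Outlet amounts (n = n₀ + ν ξ):
  Q: 96.72 − 2(17.75) = 61.22
  R: 0 + 1(17.75) = 17.75
  M: 0 + 1(17.75) = 17.75

17.7 mol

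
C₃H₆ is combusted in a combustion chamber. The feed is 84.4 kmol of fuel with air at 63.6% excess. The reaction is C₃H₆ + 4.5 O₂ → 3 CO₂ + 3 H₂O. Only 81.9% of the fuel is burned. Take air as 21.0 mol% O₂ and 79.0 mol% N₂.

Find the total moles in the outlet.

Stoichiometric O₂ = 4.5 × 84.4 = 379.8 kmol; O₂ fed = 379.8 × 1.636 = 621.4 kmol.
N₂ fed = 621.4 × 79/21 = 2337 kmol.
Fuel reacted = 0.819 × 84.4 → ξ = 69.12 kmol.
Outlet (n = n₀ + ν ξ):
  C₃H₆: 84.4 − 1(69.12) = 15.28
  O₂: 621.4 − 4.5(69.12) = 310.3
  N₂: 2337 (inert)
  CO₂: 0 + 3(69.12) = 207.4
  H₂O: 0 + 3(69.12) = 207.4
Total out = 15.28 + 310.3 + 2337 + 207.4 + 207.4 = 3078 kmol.

3080 kmol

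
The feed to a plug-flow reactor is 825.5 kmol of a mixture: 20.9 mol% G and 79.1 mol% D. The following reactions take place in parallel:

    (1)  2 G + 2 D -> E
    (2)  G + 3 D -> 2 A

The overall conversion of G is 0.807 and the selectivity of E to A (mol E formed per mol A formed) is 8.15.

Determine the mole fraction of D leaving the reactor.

0.822

Conversion of G: G consumed = 0.807 × 172.5 = 139.2 kmol = 2ξ₁ + 1ξ₂.
Selectivity: 1ξ₁ / (2ξ₂) = 8.15 → ξ₁ = 16.3 ξ₂.
Substitute: (2·16.3 + 1) ξ₂ = 139.2 → ξ₂ = 4.144 kmol, ξ₁ = 67.54 kmol.
Outlet amounts (n = n₀ + Σ ν·ξ):
  G: 172.5 − 2(67.54) − 1(4.144) = 33.3
  D: 653 − 2(67.54) − 3(4.144) = 505.5
  E: 0 + 1(67.54) = 67.54
  A: 0 + 2(4.144) = 8.288
Total out = 614.6 kmol; y_D = 505.5 / 614.6 = 0.8224.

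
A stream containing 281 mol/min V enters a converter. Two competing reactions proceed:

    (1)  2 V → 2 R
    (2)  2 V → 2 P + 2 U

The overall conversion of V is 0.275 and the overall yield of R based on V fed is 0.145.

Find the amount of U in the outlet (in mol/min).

Yield of R: 2ξ₁ / 281 = 0.145 → ξ₁ = 20.37 mol/min.
Conversion of V: 2ξ₁ + 2ξ₂ = 0.275 × 281 = 77.28 → ξ₂ = 18.27 mol/min.
Outlet amounts (n = n₀ + Σ ν·ξ):
  V: 281 − 2(20.37) − 2(18.27) = 203.7
  R: 0 + 2(20.37) = 40.74
  P: 0 + 2(18.27) = 36.53
  U: 0 + 2(18.27) = 36.53

36.5 mol/min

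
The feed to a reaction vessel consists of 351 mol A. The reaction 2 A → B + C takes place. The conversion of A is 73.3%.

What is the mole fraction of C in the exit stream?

A reacted = 0.733 × 351 = 257.3 mol; ν_A = −2, so ξ = 257.3/2 = 128.6 mol.
Outlet amounts (n = n₀ + ν ξ):
  A: 351 − 2(128.6) = 93.72
  B: 0 + 1(128.6) = 128.6
  C: 0 + 1(128.6) = 128.6
Total out = 351 mol; y_C = 128.6 / 351 = 0.3665.

0.367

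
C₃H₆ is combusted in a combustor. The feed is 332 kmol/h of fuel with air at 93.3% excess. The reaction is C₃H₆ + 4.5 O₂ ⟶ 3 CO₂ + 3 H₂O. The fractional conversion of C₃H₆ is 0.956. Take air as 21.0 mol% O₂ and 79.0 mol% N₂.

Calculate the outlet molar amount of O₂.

1460 kmol/h

Stoichiometric O₂ = 4.5 × 332 = 1494 kmol/h; O₂ fed = 1494 × 1.933 = 2888 kmol/h.
N₂ fed = 2888 × 79/21 = 10860 kmol/h.
Fuel reacted = 0.956 × 332 → ξ = 317.4 kmol/h.
Outlet (n = n₀ + ν ξ):
  C₃H₆: 332 − 1(317.4) = 14.61
  O₂: 2888 − 4.5(317.4) = 1460
  N₂: 10860 (inert)
  CO₂: 0 + 3(317.4) = 952.2
  H₂O: 0 + 3(317.4) = 952.2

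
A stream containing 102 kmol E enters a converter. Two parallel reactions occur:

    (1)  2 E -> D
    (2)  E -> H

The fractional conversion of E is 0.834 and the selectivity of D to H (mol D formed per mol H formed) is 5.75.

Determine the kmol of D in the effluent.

39.1 kmol

Conversion of E: E consumed = 0.834 × 102 = 85.07 kmol = 2ξ₁ + 1ξ₂.
Selectivity: 1ξ₁ / (1ξ₂) = 5.75 → ξ₁ = 5.75 ξ₂.
Substitute: (2·5.75 + 1) ξ₂ = 85.07 → ξ₂ = 6.805 kmol, ξ₁ = 39.13 kmol.
Outlet amounts (n = n₀ + Σ ν·ξ):
  E: 102 − 2(39.13) − 1(6.805) = 16.93
  D: 0 + 1(39.13) = 39.13
  H: 0 + 1(6.805) = 6.805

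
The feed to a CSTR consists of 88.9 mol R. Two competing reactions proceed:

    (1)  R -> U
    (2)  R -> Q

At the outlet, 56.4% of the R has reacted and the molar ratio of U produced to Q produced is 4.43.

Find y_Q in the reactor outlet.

0.104

Conversion of R: R consumed = 0.564 × 88.9 = 50.14 mol = 1ξ₁ + 1ξ₂.
Selectivity: 1ξ₁ / (1ξ₂) = 4.43 → ξ₁ = 4.43 ξ₂.
Substitute: (1·4.43 + 1) ξ₂ = 50.14 → ξ₂ = 9.234 mol, ξ₁ = 40.91 mol.
Outlet amounts (n = n₀ + Σ ν·ξ):
  R: 88.9 − 1(40.91) − 1(9.234) = 38.76
  U: 0 + 1(40.91) = 40.91
  Q: 0 + 1(9.234) = 9.234
Total out = 88.9 mol; y_Q = 9.234 / 88.9 = 0.1039.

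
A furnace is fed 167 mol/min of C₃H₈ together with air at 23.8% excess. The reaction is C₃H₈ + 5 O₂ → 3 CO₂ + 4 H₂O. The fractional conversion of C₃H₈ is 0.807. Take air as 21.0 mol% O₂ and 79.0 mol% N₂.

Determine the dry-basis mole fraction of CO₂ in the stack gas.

Stoichiometric O₂ = 5 × 167 = 835 mol/min; O₂ fed = 835 × 1.238 = 1034 mol/min.
N₂ fed = 1034 × 79/21 = 3889 mol/min.
Fuel reacted = 0.807 × 167 → ξ = 134.8 mol/min.
Outlet (n = n₀ + ν ξ):
  C₃H₈: 167 − 1(134.8) = 32.23
  O₂: 1034 − 5(134.8) = 359.9
  N₂: 3889 (inert)
  CO₂: 0 + 3(134.8) = 404.3
  H₂O: 0 + 4(134.8) = 539.1
Dry total = 4685 mol/min; y_CO₂ (dry) = 404.3 / 4685 = 0.08629.

0.0863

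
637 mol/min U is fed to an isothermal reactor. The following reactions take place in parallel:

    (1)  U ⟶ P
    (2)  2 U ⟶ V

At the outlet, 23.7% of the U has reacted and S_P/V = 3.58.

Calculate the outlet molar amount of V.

27.1 mol/min

Conversion of U: U consumed = 0.237 × 637 = 151 mol/min = 1ξ₁ + 2ξ₂.
Selectivity: 1ξ₁ / (1ξ₂) = 3.58 → ξ₁ = 3.58 ξ₂.
Substitute: (1·3.58 + 2) ξ₂ = 151 → ξ₂ = 27.06 mol/min, ξ₁ = 96.86 mol/min.
Outlet amounts (n = n₀ + Σ ν·ξ):
  U: 637 − 1(96.86) − 2(27.06) = 486
  P: 0 + 1(96.86) = 96.86
  V: 0 + 1(27.06) = 27.06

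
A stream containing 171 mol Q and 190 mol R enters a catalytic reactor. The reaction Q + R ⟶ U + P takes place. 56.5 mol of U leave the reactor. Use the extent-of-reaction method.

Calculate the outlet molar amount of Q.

For U: n = n₀ + 1ξ → 56.5 = 0 + 1ξ, giving ξ = 56.5 mol.
Outlet amounts (n = n₀ + ν ξ):
  Q: 171 − 1(56.5) = 114.5
  R: 190 − 1(56.5) = 133.5
  U: 0 + 1(56.5) = 56.5
  P: 0 + 1(56.5) = 56.5

114 mol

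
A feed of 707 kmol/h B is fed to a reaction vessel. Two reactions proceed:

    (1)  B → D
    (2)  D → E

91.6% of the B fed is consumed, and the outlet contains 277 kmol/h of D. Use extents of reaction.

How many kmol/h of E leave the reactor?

Conversion of B: B consumed = 1ξ₁ = 0.916 × 707 → ξ₁ = 647.6 kmol/h.
D balance: n_D = 0 + 1ξ₁ − 1ξ₂ = 277 → ξ₂ = (1·647.6 − 277)/1 = 370.6 kmol/h.
Outlet amounts (n = n₀ + Σ ν·ξ):
  B: 707 − 1(647.6) = 59.39
  D: 0 + 1(647.6) − 1(370.6) = 277
  E: 0 + 1(370.6) = 370.6

371 kmol/h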